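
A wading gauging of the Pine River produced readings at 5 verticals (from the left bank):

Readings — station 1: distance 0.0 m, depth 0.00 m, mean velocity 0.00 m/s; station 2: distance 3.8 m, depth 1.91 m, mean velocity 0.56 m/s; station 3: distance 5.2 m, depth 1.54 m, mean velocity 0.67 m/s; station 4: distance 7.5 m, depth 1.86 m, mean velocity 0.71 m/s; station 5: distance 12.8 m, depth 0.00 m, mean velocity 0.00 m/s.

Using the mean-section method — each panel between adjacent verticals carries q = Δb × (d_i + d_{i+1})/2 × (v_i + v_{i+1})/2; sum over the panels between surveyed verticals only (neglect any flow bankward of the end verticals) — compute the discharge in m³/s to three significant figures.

6.95 m³/s

Panel 1-2: Δb = 3.8 m, d̄ = (0.00+1.91)/2 = 0.955, v̄ = (0.00+0.56)/2 = 0.28 → q = 3.8×0.955×0.28 = 1.016 m³/s
Panel 2-3: Δb = 1.4 m, d̄ = (1.91+1.54)/2 = 1.725, v̄ = (0.56+0.67)/2 = 0.615 → q = 1.4×1.725×0.615 = 1.485 m³/s
Panel 3-4: Δb = 2.3 m, d̄ = (1.54+1.86)/2 = 1.7, v̄ = (0.67+0.71)/2 = 0.69 → q = 2.3×1.7×0.69 = 2.698 m³/s
Panel 4-5: Δb = 5.3 m, d̄ = (1.86+0.00)/2 = 0.93, v̄ = (0.71+0.00)/2 = 0.355 → q = 5.3×0.93×0.355 = 1.750 m³/s
Q = Σ q = 6.949 m³/s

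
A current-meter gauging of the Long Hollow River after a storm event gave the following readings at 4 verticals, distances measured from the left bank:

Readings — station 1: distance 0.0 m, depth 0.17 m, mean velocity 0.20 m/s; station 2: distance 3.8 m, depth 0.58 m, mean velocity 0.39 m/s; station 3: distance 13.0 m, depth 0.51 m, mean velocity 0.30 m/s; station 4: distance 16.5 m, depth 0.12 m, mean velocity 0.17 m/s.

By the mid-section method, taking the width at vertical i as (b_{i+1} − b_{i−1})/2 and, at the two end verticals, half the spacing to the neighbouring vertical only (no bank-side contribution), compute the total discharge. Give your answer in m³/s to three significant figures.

w_1 = (3.8 − 0.0)/2 = 1.9 m; q_1 = 0.20 × 0.17 × 1.9 = 0.06460 m³/s
w_2 = (13.0 − 0.0)/2 = 6.5 m; q_2 = 0.39 × 0.58 × 6.5 = 1.470 m³/s
w_3 = (16.5 − 3.8)/2 = 6.35 m; q_3 = 0.30 × 0.51 × 6.35 = 0.9716 m³/s
w_4 = (16.5 − 13.0)/2 = 1.75 m; q_4 = 0.17 × 0.12 × 1.75 = 0.03570 m³/s
Q = Σ qᵢ = 2.542 m³/s

2.54 m³/s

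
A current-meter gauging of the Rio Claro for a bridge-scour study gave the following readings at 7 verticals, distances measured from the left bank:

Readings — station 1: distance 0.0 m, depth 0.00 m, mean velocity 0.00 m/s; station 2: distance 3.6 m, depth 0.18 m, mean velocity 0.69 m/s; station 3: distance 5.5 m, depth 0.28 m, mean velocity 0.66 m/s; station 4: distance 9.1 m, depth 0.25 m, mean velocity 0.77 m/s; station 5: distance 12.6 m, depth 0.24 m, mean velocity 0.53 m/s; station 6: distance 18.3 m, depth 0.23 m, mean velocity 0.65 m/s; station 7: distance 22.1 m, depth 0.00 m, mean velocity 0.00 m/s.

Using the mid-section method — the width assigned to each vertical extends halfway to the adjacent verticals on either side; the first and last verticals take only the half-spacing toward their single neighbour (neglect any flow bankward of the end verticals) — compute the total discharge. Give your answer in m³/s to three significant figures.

w_2 = (5.5 − 0.0)/2 = 2.75 m; q_2 = 0.69 × 0.18 × 2.75 = 0.3416 m³/s
w_3 = (9.1 − 3.6)/2 = 2.75 m; q_3 = 0.66 × 0.28 × 2.75 = 0.5082 m³/s
w_4 = (12.6 − 5.5)/2 = 3.55 m; q_4 = 0.77 × 0.25 × 3.55 = 0.6834 m³/s
w_5 = (18.3 − 9.1)/2 = 4.6 m; q_5 = 0.53 × 0.24 × 4.6 = 0.5851 m³/s
w_6 = (22.1 − 12.6)/2 = 4.75 m; q_6 = 0.65 × 0.23 × 4.75 = 0.7101 m³/s
Stations 1, 7 contribute zero (depth or velocity is 0).
Q = Σ qᵢ = 2.828 m³/s

2.83 m³/s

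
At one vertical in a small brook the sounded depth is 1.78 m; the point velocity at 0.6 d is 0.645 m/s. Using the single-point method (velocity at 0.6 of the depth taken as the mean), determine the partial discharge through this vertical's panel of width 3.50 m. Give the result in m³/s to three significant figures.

v̄ = v₀.₆ = 0.645 m/s
q = v̄ × d × w = 0.6450 × 1.78 × 3.50 = 4.018 m³/s

4.02 m³/s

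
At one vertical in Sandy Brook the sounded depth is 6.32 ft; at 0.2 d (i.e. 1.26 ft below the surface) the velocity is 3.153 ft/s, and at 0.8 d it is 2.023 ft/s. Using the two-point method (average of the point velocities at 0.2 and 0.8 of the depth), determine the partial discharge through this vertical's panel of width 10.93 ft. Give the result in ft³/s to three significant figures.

179 ft³/s

v̄ = (3.153 + 2.023) / 2 = 2.588 ft/s
q = v̄ × d × w = 2.588 × 6.32 × 10.93 = 178.8 ft³/s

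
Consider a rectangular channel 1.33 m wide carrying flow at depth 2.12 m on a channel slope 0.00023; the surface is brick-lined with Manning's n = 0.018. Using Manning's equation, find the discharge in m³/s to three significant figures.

A = b·y = 1.33 × 2.12 = 2.820 m²
P = b + 2y = 1.33 + 2×2.12 = 5.570 m
R = A/P = 2.820/5.570 = 0.5062 m
Q = (1/n)·A·R^(2/3)·S^(1/2) = (1/0.018) × 2.820 × 0.5062^(2/3) × 0.00023^(1/2) = 1.509 m³/s

1.51 m³/s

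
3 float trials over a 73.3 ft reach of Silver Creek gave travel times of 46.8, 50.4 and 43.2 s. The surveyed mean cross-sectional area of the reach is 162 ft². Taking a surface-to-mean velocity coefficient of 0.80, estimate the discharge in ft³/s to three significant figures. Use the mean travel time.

t̄ = (46.8 + 50.4 + 43.2) / 3 = 46.8 s
v_surface = L / t̄ = 73.3 / 46.8 = 1.566 ft/s
v_mean = 0.80 × 1.566 = 1.253 ft/s
Q = A × v_mean = 162 × 1.253 = 203.0 ft³/s

203 ft³/s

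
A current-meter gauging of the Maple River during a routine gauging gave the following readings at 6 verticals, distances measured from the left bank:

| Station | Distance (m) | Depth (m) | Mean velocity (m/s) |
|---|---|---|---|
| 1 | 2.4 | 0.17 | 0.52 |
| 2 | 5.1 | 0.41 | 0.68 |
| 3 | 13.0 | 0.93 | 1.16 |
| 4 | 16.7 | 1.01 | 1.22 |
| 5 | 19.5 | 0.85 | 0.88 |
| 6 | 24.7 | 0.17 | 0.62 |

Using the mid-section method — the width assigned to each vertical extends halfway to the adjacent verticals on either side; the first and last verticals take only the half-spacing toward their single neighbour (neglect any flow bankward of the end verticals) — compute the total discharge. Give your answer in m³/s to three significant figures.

w_1 = (5.1 − 2.4)/2 = 1.35 m; q_1 = 0.52 × 0.17 × 1.35 = 0.1193 m³/s
w_2 = (13.0 − 2.4)/2 = 5.3 m; q_2 = 0.68 × 0.41 × 5.3 = 1.478 m³/s
w_3 = (16.7 − 5.1)/2 = 5.8 m; q_3 = 1.16 × 0.93 × 5.8 = 6.257 m³/s
w_4 = (19.5 − 13.0)/2 = 3.25 m; q_4 = 1.22 × 1.01 × 3.25 = 4.005 m³/s
w_5 = (24.7 − 16.7)/2 = 4 m; q_5 = 0.88 × 0.85 × 4 = 2.992 m³/s
w_6 = (24.7 − 19.5)/2 = 2.6 m; q_6 = 0.62 × 0.17 × 2.6 = 0.2740 m³/s
Q = Σ qᵢ = 15.12 m³/s

15.1 m³/s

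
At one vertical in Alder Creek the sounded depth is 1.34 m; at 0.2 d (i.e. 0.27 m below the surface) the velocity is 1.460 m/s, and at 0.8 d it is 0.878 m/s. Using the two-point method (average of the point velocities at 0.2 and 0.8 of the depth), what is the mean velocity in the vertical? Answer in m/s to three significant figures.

v̄ = (1.460 + 0.878) / 2 = 1.169 m/s

1.17 m/s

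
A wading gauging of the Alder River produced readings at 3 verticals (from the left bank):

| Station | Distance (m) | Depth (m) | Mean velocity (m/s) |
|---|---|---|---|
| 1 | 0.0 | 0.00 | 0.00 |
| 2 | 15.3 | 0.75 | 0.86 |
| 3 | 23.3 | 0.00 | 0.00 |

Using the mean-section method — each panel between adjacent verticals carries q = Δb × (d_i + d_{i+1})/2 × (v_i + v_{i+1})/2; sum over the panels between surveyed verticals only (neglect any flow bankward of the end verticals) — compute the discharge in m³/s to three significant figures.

3.76 m³/s

Panel 1-2: Δb = 15.3 m, d̄ = (0.00+0.75)/2 = 0.375, v̄ = (0.00+0.86)/2 = 0.43 → q = 15.3×0.375×0.43 = 2.467 m³/s
Panel 2-3: Δb = 8 m, d̄ = (0.75+0.00)/2 = 0.375, v̄ = (0.86+0.00)/2 = 0.43 → q = 8×0.375×0.43 = 1.290 m³/s
Q = Σ q = 3.757 m³/s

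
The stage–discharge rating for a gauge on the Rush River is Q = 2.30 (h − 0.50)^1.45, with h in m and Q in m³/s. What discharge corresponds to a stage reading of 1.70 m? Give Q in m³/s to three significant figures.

3.00 m³/s

Q = 2.30 × (1.70 − 0.50)^1.45 = 2.30 × 1.2^1.45 = 2.996 m³/s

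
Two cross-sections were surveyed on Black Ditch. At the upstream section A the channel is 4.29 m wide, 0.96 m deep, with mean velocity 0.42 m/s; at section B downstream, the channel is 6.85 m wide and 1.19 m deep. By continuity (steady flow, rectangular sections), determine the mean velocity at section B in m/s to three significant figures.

Q = A₁V₁ = (4.29×0.96) × 0.42 = 1.730 m³/s
A₂ = 6.85 × 1.19 = 8.152 m²
V₂ = Q/A₂ = 1.730/8.152 = 0.2122 m/s

0.212 m/s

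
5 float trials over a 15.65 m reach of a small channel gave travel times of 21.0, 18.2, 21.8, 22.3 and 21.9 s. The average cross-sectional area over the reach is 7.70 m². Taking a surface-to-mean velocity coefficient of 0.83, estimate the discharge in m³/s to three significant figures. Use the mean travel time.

t̄ = (21.0 + 18.2 + 21.8 + 22.3 + 21.9) / 5 = 21.04 s
v_surface = L / t̄ = 15.65 / 21.04 = 0.7438 m/s
v_mean = 0.83 × 0.7438 = 0.6174 m/s
Q = A × v_mean = 7.70 × 0.6174 = 4.754 m³/s

4.75 m³/s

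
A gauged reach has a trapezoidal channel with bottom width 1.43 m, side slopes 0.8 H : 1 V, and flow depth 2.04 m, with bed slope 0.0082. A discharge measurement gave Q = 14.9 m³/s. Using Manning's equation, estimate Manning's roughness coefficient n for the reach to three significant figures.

0.0364

A = (b + z·y)·y = (1.43 + 0.8×2.04)×2.04 = 6.246 m²
P = b + 2y√(1+z²) = 1.43 + 2×2.04×√(1+0.8²) = 6.655 m
R = A/P = 6.246/6.655 = 0.9386 m
n = (1/Q)·A·R^(2/3)·S^(1/2) = (1/14.9) × 6.246 × 0.9587 × 0.09055 = 0.03639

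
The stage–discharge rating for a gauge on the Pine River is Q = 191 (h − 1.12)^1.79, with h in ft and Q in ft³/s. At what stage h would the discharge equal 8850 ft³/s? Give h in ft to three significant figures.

9.64 ft

h − h₀ = (Q/C)^(1/b) = (8850/191)^(1/1.79) = 8.525 ft
h = 1.12 + 8.525 = 9.645 ft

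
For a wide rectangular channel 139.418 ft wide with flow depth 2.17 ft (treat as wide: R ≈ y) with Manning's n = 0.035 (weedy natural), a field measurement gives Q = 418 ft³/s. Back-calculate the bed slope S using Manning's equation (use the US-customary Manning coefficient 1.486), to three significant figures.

A = b·y = 139.418 × 2.17 = 302.5 ft²
Wide channel: R ≈ y = 2.17 ft
S = (Q·n / (1.486·A·R^(2/3)))² = (418×0.035 / (1.486×302.5×1.676))² = 0.0003769

0.000377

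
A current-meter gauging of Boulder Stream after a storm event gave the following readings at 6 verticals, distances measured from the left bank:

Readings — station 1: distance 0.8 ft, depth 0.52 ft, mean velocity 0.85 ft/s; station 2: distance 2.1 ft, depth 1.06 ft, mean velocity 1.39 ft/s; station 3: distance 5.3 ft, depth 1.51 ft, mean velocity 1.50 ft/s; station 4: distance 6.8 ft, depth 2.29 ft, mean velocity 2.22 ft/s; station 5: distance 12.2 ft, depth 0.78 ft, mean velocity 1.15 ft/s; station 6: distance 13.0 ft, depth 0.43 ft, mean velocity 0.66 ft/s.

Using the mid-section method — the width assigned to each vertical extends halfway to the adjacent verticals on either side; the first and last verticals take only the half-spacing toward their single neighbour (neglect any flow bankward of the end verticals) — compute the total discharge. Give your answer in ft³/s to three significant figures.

w_1 = (2.1 − 0.8)/2 = 0.65 ft; q_1 = 0.85 × 0.52 × 0.65 = 0.2873 ft³/s
w_2 = (5.3 − 0.8)/2 = 2.25 ft; q_2 = 1.39 × 1.06 × 2.25 = 3.315 ft³/s
w_3 = (6.8 − 2.1)/2 = 2.35 ft; q_3 = 1.50 × 1.51 × 2.35 = 5.323 ft³/s
w_4 = (12.2 − 5.3)/2 = 3.45 ft; q_4 = 2.22 × 2.29 × 3.45 = 17.54 ft³/s
w_5 = (13.0 − 6.8)/2 = 3.1 ft; q_5 = 1.15 × 0.78 × 3.1 = 2.781 ft³/s
w_6 = (13.0 − 12.2)/2 = 0.4 ft; q_6 = 0.66 × 0.43 × 0.4 = 0.1135 ft³/s
Q = Σ qᵢ = 29.36 ft³/s

29.4 ft³/s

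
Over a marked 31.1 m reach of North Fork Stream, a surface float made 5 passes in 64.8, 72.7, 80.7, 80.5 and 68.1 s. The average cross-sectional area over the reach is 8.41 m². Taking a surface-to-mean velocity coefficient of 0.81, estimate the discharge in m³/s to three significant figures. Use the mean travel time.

2.89 m³/s

t̄ = (64.8 + 72.7 + 80.7 + 80.5 + 68.1) / 5 = 73.36 s
v_surface = L / t̄ = 31.1 / 73.36 = 0.4239 m/s
v_mean = 0.81 × 0.4239 = 0.3434 m/s
Q = A × v_mean = 8.41 × 0.3434 = 2.888 m³/s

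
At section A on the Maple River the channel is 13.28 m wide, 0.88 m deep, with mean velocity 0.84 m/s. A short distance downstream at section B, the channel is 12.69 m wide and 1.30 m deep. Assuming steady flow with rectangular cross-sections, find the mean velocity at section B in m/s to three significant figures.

0.595 m/s

Q = A₁V₁ = (13.28×0.88) × 0.84 = 9.817 m³/s
A₂ = 12.69 × 1.30 = 16.50 m²
V₂ = Q/A₂ = 9.817/16.50 = 0.5951 m/s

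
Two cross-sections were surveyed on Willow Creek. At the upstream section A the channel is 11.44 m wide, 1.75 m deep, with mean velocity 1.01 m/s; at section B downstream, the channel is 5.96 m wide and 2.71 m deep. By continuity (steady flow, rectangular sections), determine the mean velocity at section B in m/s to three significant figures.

1.25 m/s

Q = A₁V₁ = (11.44×1.75) × 1.01 = 20.22 m³/s
A₂ = 5.96 × 2.71 = 16.15 m²
V₂ = Q/A₂ = 20.22/16.15 = 1.252 m/s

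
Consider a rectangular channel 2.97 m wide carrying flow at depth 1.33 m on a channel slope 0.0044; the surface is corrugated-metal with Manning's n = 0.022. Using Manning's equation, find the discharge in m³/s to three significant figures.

9.40 m³/s

A = b·y = 2.97 × 1.33 = 3.950 m²
P = b + 2y = 2.97 + 2×1.33 = 5.630 m
R = A/P = 3.950/5.630 = 0.7016 m
Q = (1/n)·A·R^(2/3)·S^(1/2) = (1/0.022) × 3.950 × 0.7016^(2/3) × 0.0044^(1/2) = 9.404 m³/s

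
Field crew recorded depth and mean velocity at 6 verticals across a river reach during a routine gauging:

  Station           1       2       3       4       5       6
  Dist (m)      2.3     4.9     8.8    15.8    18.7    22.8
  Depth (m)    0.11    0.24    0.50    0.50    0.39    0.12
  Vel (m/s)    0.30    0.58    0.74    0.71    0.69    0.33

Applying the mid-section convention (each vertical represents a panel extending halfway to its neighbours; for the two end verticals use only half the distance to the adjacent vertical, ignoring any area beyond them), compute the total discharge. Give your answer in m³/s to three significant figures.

5.29 m³/s

w_1 = (4.9 − 2.3)/2 = 1.3 m; q_1 = 0.30 × 0.11 × 1.3 = 0.04290 m³/s
w_2 = (8.8 − 2.3)/2 = 3.25 m; q_2 = 0.58 × 0.24 × 3.25 = 0.4524 m³/s
w_3 = (15.8 − 4.9)/2 = 5.45 m; q_3 = 0.74 × 0.50 × 5.45 = 2.017 m³/s
w_4 = (18.7 − 8.8)/2 = 4.95 m; q_4 = 0.71 × 0.50 × 4.95 = 1.757 m³/s
w_5 = (22.8 − 15.8)/2 = 3.5 m; q_5 = 0.69 × 0.39 × 3.5 = 0.9419 m³/s
w_6 = (22.8 − 18.7)/2 = 2.05 m; q_6 = 0.33 × 0.12 × 2.05 = 0.08118 m³/s
Q = Σ qᵢ = 5.292 m³/s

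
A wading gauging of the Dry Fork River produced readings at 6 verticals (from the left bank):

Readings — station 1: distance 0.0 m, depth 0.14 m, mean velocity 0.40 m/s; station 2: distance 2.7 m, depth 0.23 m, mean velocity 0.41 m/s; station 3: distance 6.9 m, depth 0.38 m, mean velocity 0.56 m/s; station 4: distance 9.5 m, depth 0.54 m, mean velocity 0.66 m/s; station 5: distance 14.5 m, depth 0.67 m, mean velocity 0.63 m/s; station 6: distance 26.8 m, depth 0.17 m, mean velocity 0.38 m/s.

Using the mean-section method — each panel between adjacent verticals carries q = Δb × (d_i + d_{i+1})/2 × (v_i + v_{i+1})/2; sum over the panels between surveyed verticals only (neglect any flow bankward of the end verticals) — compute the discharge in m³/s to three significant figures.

6.11 m³/s

Panel 1-2: Δb = 2.7 m, d̄ = (0.14+0.23)/2 = 0.185, v̄ = (0.40+0.41)/2 = 0.405 → q = 2.7×0.185×0.405 = 0.2023 m³/s
Panel 2-3: Δb = 4.2 m, d̄ = (0.23+0.38)/2 = 0.305, v̄ = (0.41+0.56)/2 = 0.485 → q = 4.2×0.305×0.485 = 0.6213 m³/s
Panel 3-4: Δb = 2.6 m, d̄ = (0.38+0.54)/2 = 0.46, v̄ = (0.56+0.66)/2 = 0.61 → q = 2.6×0.46×0.61 = 0.7296 m³/s
Panel 4-5: Δb = 5 m, d̄ = (0.54+0.67)/2 = 0.605, v̄ = (0.66+0.63)/2 = 0.645 → q = 5×0.605×0.645 = 1.951 m³/s
Panel 5-6: Δb = 12.3 m, d̄ = (0.67+0.17)/2 = 0.42, v̄ = (0.63+0.38)/2 = 0.505 → q = 12.3×0.42×0.505 = 2.609 m³/s
Q = Σ q = 6.113 m³/s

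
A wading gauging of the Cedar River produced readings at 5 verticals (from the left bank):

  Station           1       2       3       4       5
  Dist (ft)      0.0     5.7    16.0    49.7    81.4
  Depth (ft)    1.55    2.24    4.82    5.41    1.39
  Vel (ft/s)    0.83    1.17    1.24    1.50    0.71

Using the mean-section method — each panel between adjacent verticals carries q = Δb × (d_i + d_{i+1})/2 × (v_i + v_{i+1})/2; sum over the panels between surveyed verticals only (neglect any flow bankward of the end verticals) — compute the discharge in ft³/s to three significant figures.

Panel 1-2: Δb = 5.7 ft, d̄ = (1.55+2.24)/2 = 1.895, v̄ = (0.83+1.17)/2 = 1 → q = 5.7×1.895×1 = 10.80 ft³/s
Panel 2-3: Δb = 10.3 ft, d̄ = (2.24+4.82)/2 = 3.53, v̄ = (1.17+1.24)/2 = 1.205 → q = 10.3×3.53×1.205 = 43.81 ft³/s
Panel 3-4: Δb = 33.7 ft, d̄ = (4.82+5.41)/2 = 5.115, v̄ = (1.24+1.50)/2 = 1.37 → q = 33.7×5.115×1.37 = 236.2 ft³/s
Panel 4-5: Δb = 31.7 ft, d̄ = (5.41+1.39)/2 = 3.4, v̄ = (1.50+0.71)/2 = 1.105 → q = 31.7×3.4×1.105 = 119.1 ft³/s
Q = Σ q = 409.9 ft³/s

410 ft³/s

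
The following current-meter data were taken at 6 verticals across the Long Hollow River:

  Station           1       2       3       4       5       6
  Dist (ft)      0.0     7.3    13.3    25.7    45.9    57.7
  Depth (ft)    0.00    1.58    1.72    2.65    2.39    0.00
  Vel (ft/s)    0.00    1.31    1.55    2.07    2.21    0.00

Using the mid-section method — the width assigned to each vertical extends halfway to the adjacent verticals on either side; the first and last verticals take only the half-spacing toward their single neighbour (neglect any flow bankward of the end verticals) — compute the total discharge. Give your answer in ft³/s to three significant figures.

w_2 = (13.3 − 0.0)/2 = 6.65 ft; q_2 = 1.31 × 1.58 × 6.65 = 13.76 ft³/s
w_3 = (25.7 − 7.3)/2 = 9.2 ft; q_3 = 1.55 × 1.72 × 9.2 = 24.53 ft³/s
w_4 = (45.9 − 13.3)/2 = 16.3 ft; q_4 = 2.07 × 2.65 × 16.3 = 89.41 ft³/s
w_5 = (57.7 − 25.7)/2 = 16 ft; q_5 = 2.21 × 2.39 × 16 = 84.51 ft³/s
Stations 1, 6 contribute zero (depth or velocity is 0).
Q = Σ qᵢ = 212.2 ft³/s

212 ft³/s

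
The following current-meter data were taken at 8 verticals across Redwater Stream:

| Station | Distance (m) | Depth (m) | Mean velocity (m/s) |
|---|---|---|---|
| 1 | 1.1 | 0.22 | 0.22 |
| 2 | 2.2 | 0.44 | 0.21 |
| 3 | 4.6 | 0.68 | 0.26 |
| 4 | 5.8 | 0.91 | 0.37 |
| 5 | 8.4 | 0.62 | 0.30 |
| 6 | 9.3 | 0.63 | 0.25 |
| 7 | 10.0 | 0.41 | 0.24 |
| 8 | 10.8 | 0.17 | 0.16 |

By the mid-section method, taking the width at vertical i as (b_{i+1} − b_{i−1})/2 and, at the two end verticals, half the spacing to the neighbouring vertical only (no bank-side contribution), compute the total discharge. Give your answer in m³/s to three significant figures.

w_1 = (2.2 − 1.1)/2 = 0.55 m; q_1 = 0.22 × 0.22 × 0.55 = 0.02662 m³/s
w_2 = (4.6 − 1.1)/2 = 1.75 m; q_2 = 0.21 × 0.44 × 1.75 = 0.1617 m³/s
w_3 = (5.8 − 2.2)/2 = 1.8 m; q_3 = 0.26 × 0.68 × 1.8 = 0.3182 m³/s
w_4 = (8.4 − 4.6)/2 = 1.9 m; q_4 = 0.37 × 0.91 × 1.9 = 0.6397 m³/s
w_5 = (9.3 − 5.8)/2 = 1.75 m; q_5 = 0.30 × 0.62 × 1.75 = 0.3255 m³/s
w_6 = (10.0 − 8.4)/2 = 0.8 m; q_6 = 0.25 × 0.63 × 0.8 = 0.1260 m³/s
w_7 = (10.8 − 9.3)/2 = 0.75 m; q_7 = 0.24 × 0.41 × 0.75 = 0.07380 m³/s
w_8 = (10.8 − 10.0)/2 = 0.4 m; q_8 = 0.16 × 0.17 × 0.4 = 0.01088 m³/s
Q = Σ qᵢ = 1.682 m³/s

1.68 m³/s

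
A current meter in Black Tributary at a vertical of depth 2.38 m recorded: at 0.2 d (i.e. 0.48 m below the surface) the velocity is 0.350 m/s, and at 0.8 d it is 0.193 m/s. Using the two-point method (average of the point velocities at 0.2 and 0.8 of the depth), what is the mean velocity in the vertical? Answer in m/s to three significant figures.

0.272 m/s

v̄ = (0.350 + 0.193) / 2 = 0.2715 m/s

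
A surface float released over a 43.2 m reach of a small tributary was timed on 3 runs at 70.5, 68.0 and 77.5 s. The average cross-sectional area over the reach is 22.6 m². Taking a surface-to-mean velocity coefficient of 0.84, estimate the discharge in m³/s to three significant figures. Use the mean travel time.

t̄ = (70.5 + 68.0 + 77.5) / 3 = 72 s
v_surface = L / t̄ = 43.2 / 72 = 0.6000 m/s
v_mean = 0.84 × 0.6000 = 0.5040 m/s
Q = A × v_mean = 22.6 × 0.5040 = 11.39 m³/s

11.4 m³/s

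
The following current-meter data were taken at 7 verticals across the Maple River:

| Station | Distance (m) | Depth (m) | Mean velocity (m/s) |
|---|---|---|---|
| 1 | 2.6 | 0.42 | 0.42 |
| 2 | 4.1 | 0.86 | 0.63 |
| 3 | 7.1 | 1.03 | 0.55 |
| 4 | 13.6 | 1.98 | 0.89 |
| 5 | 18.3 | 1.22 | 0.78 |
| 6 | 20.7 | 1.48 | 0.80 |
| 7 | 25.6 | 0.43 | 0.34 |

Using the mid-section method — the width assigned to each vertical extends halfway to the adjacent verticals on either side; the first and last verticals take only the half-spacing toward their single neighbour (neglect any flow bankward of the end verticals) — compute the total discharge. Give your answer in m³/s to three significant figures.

22.0 m³/s

w_1 = (4.1 − 2.6)/2 = 0.75 m; q_1 = 0.42 × 0.42 × 0.75 = 0.1323 m³/s
w_2 = (7.1 − 2.6)/2 = 2.25 m; q_2 = 0.63 × 0.86 × 2.25 = 1.219 m³/s
w_3 = (13.6 − 4.1)/2 = 4.75 m; q_3 = 0.55 × 1.03 × 4.75 = 2.691 m³/s
w_4 = (18.3 − 7.1)/2 = 5.6 m; q_4 = 0.89 × 1.98 × 5.6 = 9.868 m³/s
w_5 = (20.7 − 13.6)/2 = 3.55 m; q_5 = 0.78 × 1.22 × 3.55 = 3.378 m³/s
w_6 = (25.6 − 18.3)/2 = 3.65 m; q_6 = 0.80 × 1.48 × 3.65 = 4.322 m³/s
w_7 = (25.6 − 20.7)/2 = 2.45 m; q_7 = 0.34 × 0.43 × 2.45 = 0.3582 m³/s
Q = Σ qᵢ = 21.97 m³/s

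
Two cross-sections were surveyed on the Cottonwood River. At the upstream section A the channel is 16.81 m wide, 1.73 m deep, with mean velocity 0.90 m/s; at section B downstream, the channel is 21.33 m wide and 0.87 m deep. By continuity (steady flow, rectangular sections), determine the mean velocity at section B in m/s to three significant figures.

1.41 m/s

Q = A₁V₁ = (16.81×1.73) × 0.90 = 26.17 m³/s
A₂ = 21.33 × 0.87 = 18.56 m²
V₂ = Q/A₂ = 26.17/18.56 = 1.410 m/s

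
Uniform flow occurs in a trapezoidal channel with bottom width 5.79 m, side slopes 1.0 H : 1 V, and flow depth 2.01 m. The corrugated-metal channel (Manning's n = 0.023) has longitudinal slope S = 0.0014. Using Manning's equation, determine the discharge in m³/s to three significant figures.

A = (b + z·y)·y = (5.79 + 1.0×2.01)×2.01 = 15.68 m²
P = b + 2y√(1+z²) = 5.79 + 2×2.01×√(1+1.0²) = 11.48 m
R = A/P = 15.68/11.48 = 1.366 m
Q = (1/n)·A·R^(2/3)·S^(1/2) = (1/0.023) × 15.68 × 1.366^(2/3) × 0.0014^(1/2) = 31.40 m³/s

31.4 m³/s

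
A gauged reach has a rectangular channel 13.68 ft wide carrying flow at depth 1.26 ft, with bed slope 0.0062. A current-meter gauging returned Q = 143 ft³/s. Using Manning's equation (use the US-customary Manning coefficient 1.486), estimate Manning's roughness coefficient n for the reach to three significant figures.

0.0147

A = b·y = 13.68 × 1.26 = 17.24 ft²
P = b + 2y = 13.68 + 2×1.26 = 16.20 ft
R = A/P = 17.24/16.20 = 1.064 ft
n = (1.486/Q)·A·R^(2/3)·S^(1/2) = (1.486/143) × 17.24 × 1.042 × 0.07874 = 0.01470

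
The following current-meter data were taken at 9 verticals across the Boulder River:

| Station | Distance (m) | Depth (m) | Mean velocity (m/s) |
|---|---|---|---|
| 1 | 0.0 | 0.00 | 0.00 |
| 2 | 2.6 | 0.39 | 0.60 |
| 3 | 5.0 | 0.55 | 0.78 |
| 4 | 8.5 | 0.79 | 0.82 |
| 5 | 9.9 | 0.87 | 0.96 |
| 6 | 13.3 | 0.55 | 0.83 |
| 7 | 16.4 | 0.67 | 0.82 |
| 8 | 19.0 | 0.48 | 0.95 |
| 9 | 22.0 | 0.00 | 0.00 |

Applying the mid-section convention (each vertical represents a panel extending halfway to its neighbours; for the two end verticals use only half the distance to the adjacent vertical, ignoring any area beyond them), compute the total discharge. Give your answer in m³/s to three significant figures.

9.77 m³/s

w_2 = (5.0 − 0.0)/2 = 2.5 m; q_2 = 0.60 × 0.39 × 2.5 = 0.5850 m³/s
w_3 = (8.5 − 2.6)/2 = 2.95 m; q_3 = 0.78 × 0.55 × 2.95 = 1.266 m³/s
w_4 = (9.9 − 5.0)/2 = 2.45 m; q_4 = 0.82 × 0.79 × 2.45 = 1.587 m³/s
w_5 = (13.3 − 8.5)/2 = 2.4 m; q_5 = 0.96 × 0.87 × 2.4 = 2.004 m³/s
w_6 = (16.4 − 9.9)/2 = 3.25 m; q_6 = 0.83 × 0.55 × 3.25 = 1.484 m³/s
w_7 = (19.0 − 13.3)/2 = 2.85 m; q_7 = 0.82 × 0.67 × 2.85 = 1.566 m³/s
w_8 = (22.0 − 16.4)/2 = 2.8 m; q_8 = 0.95 × 0.48 × 2.8 = 1.277 m³/s
Stations 1, 9 contribute zero (depth or velocity is 0).
Q = Σ qᵢ = 9.768 m³/s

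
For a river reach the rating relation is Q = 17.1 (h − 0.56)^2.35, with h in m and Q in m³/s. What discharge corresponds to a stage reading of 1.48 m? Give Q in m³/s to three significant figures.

14.1 m³/s

Q = 17.1 × (1.48 − 0.56)^2.35 = 17.1 × 0.92^2.35 = 14.06 m³/s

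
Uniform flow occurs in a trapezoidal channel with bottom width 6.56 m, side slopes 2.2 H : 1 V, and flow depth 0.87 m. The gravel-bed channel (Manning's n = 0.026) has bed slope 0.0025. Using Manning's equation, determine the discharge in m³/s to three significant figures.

11.0 m³/s

A = (b + z·y)·y = (6.56 + 2.2×0.87)×0.87 = 7.372 m²
P = b + 2y√(1+z²) = 6.56 + 2×0.87×√(1+2.2²) = 10.76 m
R = A/P = 7.372/10.76 = 0.6849 m
Q = (1/n)·A·R^(2/3)·S^(1/2) = (1/0.026) × 7.372 × 0.6849^(2/3) × 0.0025^(1/2) = 11.02 m³/s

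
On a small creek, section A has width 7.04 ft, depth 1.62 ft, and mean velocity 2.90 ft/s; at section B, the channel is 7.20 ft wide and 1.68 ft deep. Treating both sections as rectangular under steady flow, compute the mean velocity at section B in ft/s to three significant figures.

2.73 ft/s

Q = A₁V₁ = (7.04×1.62) × 2.90 = 33.07 ft³/s
A₂ = 7.20 × 1.68 = 12.10 ft²
V₂ = Q/A₂ = 33.07/12.10 = 2.734 ft/s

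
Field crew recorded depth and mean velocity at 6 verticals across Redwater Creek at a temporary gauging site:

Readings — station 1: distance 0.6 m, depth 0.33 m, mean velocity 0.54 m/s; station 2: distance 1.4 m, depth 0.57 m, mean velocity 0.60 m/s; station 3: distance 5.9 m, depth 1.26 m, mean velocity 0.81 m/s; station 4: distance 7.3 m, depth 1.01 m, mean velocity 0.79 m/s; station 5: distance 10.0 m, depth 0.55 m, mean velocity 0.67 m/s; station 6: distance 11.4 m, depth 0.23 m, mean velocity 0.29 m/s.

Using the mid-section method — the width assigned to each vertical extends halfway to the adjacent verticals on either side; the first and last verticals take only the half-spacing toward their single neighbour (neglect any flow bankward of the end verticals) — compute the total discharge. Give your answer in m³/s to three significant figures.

w_1 = (1.4 − 0.6)/2 = 0.4 m; q_1 = 0.54 × 0.33 × 0.4 = 0.07128 m³/s
w_2 = (5.9 − 0.6)/2 = 2.65 m; q_2 = 0.60 × 0.57 × 2.65 = 0.9063 m³/s
w_3 = (7.3 − 1.4)/2 = 2.95 m; q_3 = 0.81 × 1.26 × 2.95 = 3.011 m³/s
w_4 = (10.0 − 5.9)/2 = 2.05 m; q_4 = 0.79 × 1.01 × 2.05 = 1.636 m³/s
w_5 = (11.4 − 7.3)/2 = 2.05 m; q_5 = 0.67 × 0.55 × 2.05 = 0.7554 m³/s
w_6 = (11.4 − 10.0)/2 = 0.7 m; q_6 = 0.29 × 0.23 × 0.7 = 0.04669 m³/s
Q = Σ qᵢ = 6.426 m³/s

6.43 m³/s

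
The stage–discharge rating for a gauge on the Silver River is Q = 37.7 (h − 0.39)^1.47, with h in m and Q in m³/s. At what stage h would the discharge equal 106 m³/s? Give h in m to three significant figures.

2.41 m

h − h₀ = (Q/C)^(1/b) = (106/37.7)^(1/1.47) = 2.020 m
h = 0.39 + 2.020 = 2.410 m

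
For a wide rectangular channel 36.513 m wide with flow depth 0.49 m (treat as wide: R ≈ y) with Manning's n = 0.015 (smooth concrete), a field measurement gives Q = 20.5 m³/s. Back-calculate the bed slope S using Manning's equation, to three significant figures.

A = b·y = 36.513 × 0.49 = 17.89 m²
Wide channel: R ≈ y = 0.49 m
S = (Q·n / (1·A·R^(2/3)))² = (20.5×0.015 / (1×17.89×0.6215))² = 0.0007647

0.000765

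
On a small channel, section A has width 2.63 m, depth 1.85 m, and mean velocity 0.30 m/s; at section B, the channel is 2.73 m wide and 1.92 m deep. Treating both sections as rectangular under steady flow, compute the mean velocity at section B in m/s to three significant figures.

0.278 m/s

Q = A₁V₁ = (2.63×1.85) × 0.30 = 1.460 m³/s
A₂ = 2.73 × 1.92 = 5.242 m²
V₂ = Q/A₂ = 1.460/5.242 = 0.2785 m/s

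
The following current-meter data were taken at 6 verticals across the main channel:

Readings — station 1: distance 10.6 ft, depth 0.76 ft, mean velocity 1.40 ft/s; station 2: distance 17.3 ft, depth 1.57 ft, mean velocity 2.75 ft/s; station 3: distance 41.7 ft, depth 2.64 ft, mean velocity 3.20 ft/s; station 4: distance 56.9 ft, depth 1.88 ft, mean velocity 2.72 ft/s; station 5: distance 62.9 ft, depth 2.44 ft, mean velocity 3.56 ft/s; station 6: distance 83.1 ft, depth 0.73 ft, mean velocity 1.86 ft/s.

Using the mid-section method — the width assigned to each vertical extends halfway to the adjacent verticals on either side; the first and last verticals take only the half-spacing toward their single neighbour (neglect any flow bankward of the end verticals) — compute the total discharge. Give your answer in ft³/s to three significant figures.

w_1 = (17.3 − 10.6)/2 = 3.35 ft; q_1 = 1.40 × 0.76 × 3.35 = 3.564 ft³/s
w_2 = (41.7 − 10.6)/2 = 15.55 ft; q_2 = 2.75 × 1.57 × 15.55 = 67.14 ft³/s
w_3 = (56.9 − 17.3)/2 = 19.8 ft; q_3 = 3.20 × 2.64 × 19.8 = 167.3 ft³/s
w_4 = (62.9 − 41.7)/2 = 10.6 ft; q_4 = 2.72 × 1.88 × 10.6 = 54.20 ft³/s
w_5 = (83.1 − 56.9)/2 = 13.1 ft; q_5 = 3.56 × 2.44 × 13.1 = 113.8 ft³/s
w_6 = (83.1 − 62.9)/2 = 10.1 ft; q_6 = 1.86 × 0.73 × 10.1 = 13.71 ft³/s
Q = Σ qᵢ = 419.7 ft³/s

420 ft³/s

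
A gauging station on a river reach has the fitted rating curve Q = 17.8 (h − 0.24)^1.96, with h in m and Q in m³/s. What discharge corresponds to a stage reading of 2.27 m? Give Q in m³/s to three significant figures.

Q = 17.8 × (2.27 − 0.24)^1.96 = 17.8 × 2.03^1.96 = 71.30 m³/s

71.3 m³/s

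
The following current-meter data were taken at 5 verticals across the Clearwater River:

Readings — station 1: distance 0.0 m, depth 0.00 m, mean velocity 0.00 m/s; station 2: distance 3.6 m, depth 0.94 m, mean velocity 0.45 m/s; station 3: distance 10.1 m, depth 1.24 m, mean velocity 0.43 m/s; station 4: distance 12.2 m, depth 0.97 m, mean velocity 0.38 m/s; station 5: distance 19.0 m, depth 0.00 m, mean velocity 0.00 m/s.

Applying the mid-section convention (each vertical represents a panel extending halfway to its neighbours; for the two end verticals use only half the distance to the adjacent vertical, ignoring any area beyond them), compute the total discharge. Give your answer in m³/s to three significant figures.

6.07 m³/s

w_2 = (10.1 − 0.0)/2 = 5.05 m; q_2 = 0.45 × 0.94 × 5.05 = 2.136 m³/s
w_3 = (12.2 − 3.6)/2 = 4.3 m; q_3 = 0.43 × 1.24 × 4.3 = 2.293 m³/s
w_4 = (19.0 − 10.1)/2 = 4.45 m; q_4 = 0.38 × 0.97 × 4.45 = 1.640 m³/s
Stations 1, 5 contribute zero (depth or velocity is 0).
Q = Σ qᵢ = 6.069 m³/s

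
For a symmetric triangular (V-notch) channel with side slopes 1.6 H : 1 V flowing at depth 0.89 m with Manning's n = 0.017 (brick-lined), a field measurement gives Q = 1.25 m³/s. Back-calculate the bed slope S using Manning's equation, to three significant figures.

A = z·y² = 1.6×0.89² = 1.267 m²
P = 2y√(1+z²) = 2×0.89×√(1+1.6²) = 3.358 m
R = A/P = 1.267/3.358 = 0.3774 m
S = (Q·n / (1·A·R^(2/3)))² = (1.25×0.017 / (1×1.267×0.5222))² = 0.001031

0.00103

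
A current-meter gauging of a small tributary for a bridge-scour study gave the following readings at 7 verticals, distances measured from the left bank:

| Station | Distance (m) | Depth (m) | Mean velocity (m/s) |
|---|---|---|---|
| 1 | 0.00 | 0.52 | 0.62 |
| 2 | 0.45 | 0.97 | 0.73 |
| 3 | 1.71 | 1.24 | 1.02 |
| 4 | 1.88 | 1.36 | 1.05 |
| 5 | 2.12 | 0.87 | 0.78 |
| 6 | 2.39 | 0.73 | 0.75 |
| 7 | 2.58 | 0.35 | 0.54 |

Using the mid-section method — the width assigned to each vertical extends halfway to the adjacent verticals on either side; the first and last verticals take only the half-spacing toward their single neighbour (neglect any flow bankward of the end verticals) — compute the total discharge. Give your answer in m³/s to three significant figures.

2.19 m³/s

w_1 = (0.45 − 0.00)/2 = 0.225 m; q_1 = 0.62 × 0.52 × 0.225 = 0.07254 m³/s
w_2 = (1.71 − 0.00)/2 = 0.855 m; q_2 = 0.73 × 0.97 × 0.855 = 0.6054 m³/s
w_3 = (1.88 − 0.45)/2 = 0.715 m; q_3 = 1.02 × 1.24 × 0.715 = 0.9043 m³/s
w_4 = (2.12 − 1.71)/2 = 0.205 m; q_4 = 1.05 × 1.36 × 0.205 = 0.2927 m³/s
w_5 = (2.39 − 1.88)/2 = 0.255 m; q_5 = 0.78 × 0.87 × 0.255 = 0.1730 m³/s
w_6 = (2.58 − 2.12)/2 = 0.23 m; q_6 = 0.75 × 0.73 × 0.23 = 0.1259 m³/s
w_7 = (2.58 − 2.39)/2 = 0.095 m; q_7 = 0.54 × 0.35 × 0.095 = 0.01796 m³/s
Q = Σ qᵢ = 2.192 m³/s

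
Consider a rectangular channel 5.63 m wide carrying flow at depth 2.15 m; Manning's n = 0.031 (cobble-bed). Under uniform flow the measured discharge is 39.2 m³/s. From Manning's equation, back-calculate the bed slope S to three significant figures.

A = b·y = 5.63 × 2.15 = 12.10 m²
P = b + 2y = 5.63 + 2×2.15 = 9.930 m
R = A/P = 12.10/9.930 = 1.219 m
S = (Q·n / (1·A·R^(2/3)))² = (39.2×0.031 / (1×12.10×1.141))² = 0.007740

0.00774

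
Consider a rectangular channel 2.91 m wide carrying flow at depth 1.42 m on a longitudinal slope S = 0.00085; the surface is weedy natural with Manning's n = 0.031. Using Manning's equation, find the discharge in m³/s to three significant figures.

3.12 m³/s

A = b·y = 2.91 × 1.42 = 4.132 m²
P = b + 2y = 2.91 + 2×1.42 = 5.750 m
R = A/P = 4.132/5.750 = 0.7186 m
Q = (1/n)·A·R^(2/3)·S^(1/2) = (1/0.031) × 4.132 × 0.7186^(2/3) × 0.00085^(1/2) = 3.118 m³/s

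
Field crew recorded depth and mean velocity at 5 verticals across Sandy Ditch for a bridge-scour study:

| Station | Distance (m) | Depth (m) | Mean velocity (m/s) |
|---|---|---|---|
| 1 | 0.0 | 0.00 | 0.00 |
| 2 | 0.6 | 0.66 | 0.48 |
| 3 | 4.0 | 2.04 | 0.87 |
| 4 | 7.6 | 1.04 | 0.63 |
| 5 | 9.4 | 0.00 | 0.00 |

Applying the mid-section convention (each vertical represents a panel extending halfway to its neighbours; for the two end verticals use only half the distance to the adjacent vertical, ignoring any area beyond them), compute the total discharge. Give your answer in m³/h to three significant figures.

w_2 = (4.0 − 0.0)/2 = 2 m; q_2 = 0.48 × 0.66 × 2 = 0.6336 m³/s
w_3 = (7.6 − 0.6)/2 = 3.5 m; q_3 = 0.87 × 2.04 × 3.5 = 6.212 m³/s
w_4 = (9.4 − 4.0)/2 = 2.7 m; q_4 = 0.63 × 1.04 × 2.7 = 1.769 m³/s
Stations 1, 5 contribute zero (depth or velocity is 0).
Q = Σ qᵢ = 8.614 m³/s
= 8.614 × 3600 = 31010 m³/h

31000 m³/h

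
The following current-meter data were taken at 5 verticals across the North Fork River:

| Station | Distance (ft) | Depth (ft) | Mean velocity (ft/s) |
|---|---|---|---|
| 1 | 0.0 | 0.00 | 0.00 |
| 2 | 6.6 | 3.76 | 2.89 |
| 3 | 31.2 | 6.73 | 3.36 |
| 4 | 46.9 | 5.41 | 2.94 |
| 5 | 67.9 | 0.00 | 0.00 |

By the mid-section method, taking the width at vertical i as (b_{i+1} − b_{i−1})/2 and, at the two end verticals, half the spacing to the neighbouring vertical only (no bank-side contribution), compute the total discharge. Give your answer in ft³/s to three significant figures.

w_2 = (31.2 − 0.0)/2 = 15.6 ft; q_2 = 2.89 × 3.76 × 15.6 = 169.5 ft³/s
w_3 = (46.9 − 6.6)/2 = 20.15 ft; q_3 = 3.36 × 6.73 × 20.15 = 455.6 ft³/s
w_4 = (67.9 − 31.2)/2 = 18.35 ft; q_4 = 2.94 × 5.41 × 18.35 = 291.9 ft³/s
Stations 1, 5 contribute zero (depth or velocity is 0).
Q = Σ qᵢ = 917.0 ft³/s

917 ft³/s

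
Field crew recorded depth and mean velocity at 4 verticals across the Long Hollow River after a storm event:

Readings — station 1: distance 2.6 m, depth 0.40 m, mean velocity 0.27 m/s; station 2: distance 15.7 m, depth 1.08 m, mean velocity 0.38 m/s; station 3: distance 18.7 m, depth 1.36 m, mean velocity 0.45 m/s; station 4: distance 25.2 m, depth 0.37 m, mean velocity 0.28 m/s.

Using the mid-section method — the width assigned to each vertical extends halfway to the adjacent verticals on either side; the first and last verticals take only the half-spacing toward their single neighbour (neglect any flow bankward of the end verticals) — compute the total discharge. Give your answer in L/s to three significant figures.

7250 L/s

w_1 = (15.7 − 2.6)/2 = 6.55 m; q_1 = 0.27 × 0.40 × 6.55 = 0.7074 m³/s
w_2 = (18.7 − 2.6)/2 = 8.05 m; q_2 = 0.38 × 1.08 × 8.05 = 3.304 m³/s
w_3 = (25.2 − 15.7)/2 = 4.75 m; q_3 = 0.45 × 1.36 × 4.75 = 2.907 m³/s
w_4 = (25.2 − 18.7)/2 = 3.25 m; q_4 = 0.28 × 0.37 × 3.25 = 0.3367 m³/s
Q = Σ qᵢ = 7.255 m³/s
= 7.255 × 1000 = 7255 L/s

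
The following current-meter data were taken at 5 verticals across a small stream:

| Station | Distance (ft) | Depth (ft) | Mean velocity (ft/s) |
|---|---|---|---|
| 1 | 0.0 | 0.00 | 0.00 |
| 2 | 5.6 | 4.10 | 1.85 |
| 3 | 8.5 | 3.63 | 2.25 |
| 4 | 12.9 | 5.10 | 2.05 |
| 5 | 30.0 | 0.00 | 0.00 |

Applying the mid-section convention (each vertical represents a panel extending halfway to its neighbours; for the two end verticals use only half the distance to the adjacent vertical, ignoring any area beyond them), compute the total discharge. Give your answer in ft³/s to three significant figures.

174 ft³/s

w_2 = (8.5 − 0.0)/2 = 4.25 ft; q_2 = 1.85 × 4.10 × 4.25 = 32.24 ft³/s
w_3 = (12.9 − 5.6)/2 = 3.65 ft; q_3 = 2.25 × 3.63 × 3.65 = 29.81 ft³/s
w_4 = (30.0 − 8.5)/2 = 10.75 ft; q_4 = 2.05 × 5.10 × 10.75 = 112.4 ft³/s
Stations 1, 5 contribute zero (depth or velocity is 0).
Q = Σ qᵢ = 174.4 ft³/s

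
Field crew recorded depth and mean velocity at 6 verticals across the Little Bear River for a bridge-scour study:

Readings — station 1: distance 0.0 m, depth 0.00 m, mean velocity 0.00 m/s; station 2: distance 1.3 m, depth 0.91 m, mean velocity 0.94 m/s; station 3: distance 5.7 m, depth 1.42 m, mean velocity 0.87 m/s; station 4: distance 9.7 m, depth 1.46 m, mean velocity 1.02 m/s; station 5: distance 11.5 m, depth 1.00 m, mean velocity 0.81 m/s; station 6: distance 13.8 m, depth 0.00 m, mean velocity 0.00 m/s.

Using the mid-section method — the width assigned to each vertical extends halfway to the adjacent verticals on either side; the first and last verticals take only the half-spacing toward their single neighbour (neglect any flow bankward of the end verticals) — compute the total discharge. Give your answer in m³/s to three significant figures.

w_2 = (5.7 − 0.0)/2 = 2.85 m; q_2 = 0.94 × 0.91 × 2.85 = 2.438 m³/s
w_3 = (9.7 − 1.3)/2 = 4.2 m; q_3 = 0.87 × 1.42 × 4.2 = 5.189 m³/s
w_4 = (11.5 − 5.7)/2 = 2.9 m; q_4 = 1.02 × 1.46 × 2.9 = 4.319 m³/s
w_5 = (13.8 − 9.7)/2 = 2.05 m; q_5 = 0.81 × 1.00 × 2.05 = 1.661 m³/s
Stations 1, 6 contribute zero (depth or velocity is 0).
Q = Σ qᵢ = 13.61 m³/s

13.6 m³/s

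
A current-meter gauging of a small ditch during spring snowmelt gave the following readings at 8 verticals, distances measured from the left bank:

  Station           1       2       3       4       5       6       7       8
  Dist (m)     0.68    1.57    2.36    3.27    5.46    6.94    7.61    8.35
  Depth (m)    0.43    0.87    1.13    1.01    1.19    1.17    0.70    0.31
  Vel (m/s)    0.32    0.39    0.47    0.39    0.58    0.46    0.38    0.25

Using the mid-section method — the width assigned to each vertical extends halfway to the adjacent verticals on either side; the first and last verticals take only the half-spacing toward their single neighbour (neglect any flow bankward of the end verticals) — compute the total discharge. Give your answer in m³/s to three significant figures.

3.47 m³/s

w_1 = (1.57 − 0.68)/2 = 0.445 m; q_1 = 0.32 × 0.43 × 0.445 = 0.06123 m³/s
w_2 = (2.36 − 0.68)/2 = 0.84 m; q_2 = 0.39 × 0.87 × 0.84 = 0.2850 m³/s
w_3 = (3.27 − 1.57)/2 = 0.85 m; q_3 = 0.47 × 1.13 × 0.85 = 0.4514 m³/s
w_4 = (5.46 − 2.36)/2 = 1.55 m; q_4 = 0.39 × 1.01 × 1.55 = 0.6105 m³/s
w_5 = (6.94 − 3.27)/2 = 1.835 m; q_5 = 0.58 × 1.19 × 1.835 = 1.267 m³/s
w_6 = (7.61 − 5.46)/2 = 1.075 m; q_6 = 0.46 × 1.17 × 1.075 = 0.5786 m³/s
w_7 = (8.35 − 6.94)/2 = 0.705 m; q_7 = 0.38 × 0.70 × 0.705 = 0.1875 m³/s
w_8 = (8.35 − 7.61)/2 = 0.37 m; q_8 = 0.25 × 0.31 × 0.37 = 0.02868 m³/s
Q = Σ qᵢ = 3.470 m³/s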